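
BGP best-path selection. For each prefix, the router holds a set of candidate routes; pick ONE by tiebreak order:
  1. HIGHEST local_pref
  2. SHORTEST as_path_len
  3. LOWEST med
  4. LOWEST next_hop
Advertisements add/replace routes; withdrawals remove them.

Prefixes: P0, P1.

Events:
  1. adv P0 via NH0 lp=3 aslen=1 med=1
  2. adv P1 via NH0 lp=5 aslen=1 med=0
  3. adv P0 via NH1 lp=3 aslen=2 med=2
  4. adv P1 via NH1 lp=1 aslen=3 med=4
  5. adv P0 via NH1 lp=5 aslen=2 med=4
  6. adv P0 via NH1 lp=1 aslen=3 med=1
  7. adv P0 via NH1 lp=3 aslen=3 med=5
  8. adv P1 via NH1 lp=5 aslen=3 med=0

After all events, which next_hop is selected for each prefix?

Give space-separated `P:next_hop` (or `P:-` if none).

Op 1: best P0=NH0 P1=-
Op 2: best P0=NH0 P1=NH0
Op 3: best P0=NH0 P1=NH0
Op 4: best P0=NH0 P1=NH0
Op 5: best P0=NH1 P1=NH0
Op 6: best P0=NH0 P1=NH0
Op 7: best P0=NH0 P1=NH0
Op 8: best P0=NH0 P1=NH0

Answer: P0:NH0 P1:NH0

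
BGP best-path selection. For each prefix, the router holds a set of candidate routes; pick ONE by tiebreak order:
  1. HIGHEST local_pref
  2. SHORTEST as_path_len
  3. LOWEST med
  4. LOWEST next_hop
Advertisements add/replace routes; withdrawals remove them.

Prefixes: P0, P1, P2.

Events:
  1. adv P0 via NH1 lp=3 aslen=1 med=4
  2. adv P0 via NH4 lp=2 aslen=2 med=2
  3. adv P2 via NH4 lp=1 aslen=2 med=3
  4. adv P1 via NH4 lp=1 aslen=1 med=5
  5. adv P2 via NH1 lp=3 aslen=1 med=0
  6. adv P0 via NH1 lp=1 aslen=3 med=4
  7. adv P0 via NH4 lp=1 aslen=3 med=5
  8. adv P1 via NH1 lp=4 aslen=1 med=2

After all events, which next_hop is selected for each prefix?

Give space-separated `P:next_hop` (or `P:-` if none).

Answer: P0:NH1 P1:NH1 P2:NH1

Derivation:
Op 1: best P0=NH1 P1=- P2=-
Op 2: best P0=NH1 P1=- P2=-
Op 3: best P0=NH1 P1=- P2=NH4
Op 4: best P0=NH1 P1=NH4 P2=NH4
Op 5: best P0=NH1 P1=NH4 P2=NH1
Op 6: best P0=NH4 P1=NH4 P2=NH1
Op 7: best P0=NH1 P1=NH4 P2=NH1
Op 8: best P0=NH1 P1=NH1 P2=NH1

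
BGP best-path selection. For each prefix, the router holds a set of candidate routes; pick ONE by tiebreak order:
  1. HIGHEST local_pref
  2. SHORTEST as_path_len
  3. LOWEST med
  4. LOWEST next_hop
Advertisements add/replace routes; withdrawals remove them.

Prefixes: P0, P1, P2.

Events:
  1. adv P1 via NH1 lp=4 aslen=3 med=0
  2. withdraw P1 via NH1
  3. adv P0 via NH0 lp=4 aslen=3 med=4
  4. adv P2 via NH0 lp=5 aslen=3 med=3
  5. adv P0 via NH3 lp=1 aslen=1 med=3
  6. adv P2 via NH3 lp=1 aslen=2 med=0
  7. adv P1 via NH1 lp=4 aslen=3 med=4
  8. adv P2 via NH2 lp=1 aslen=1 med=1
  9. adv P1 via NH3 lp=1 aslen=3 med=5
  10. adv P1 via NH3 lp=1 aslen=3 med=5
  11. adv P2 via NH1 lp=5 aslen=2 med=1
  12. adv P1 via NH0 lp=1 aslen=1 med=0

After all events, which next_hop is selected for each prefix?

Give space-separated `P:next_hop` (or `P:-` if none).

Op 1: best P0=- P1=NH1 P2=-
Op 2: best P0=- P1=- P2=-
Op 3: best P0=NH0 P1=- P2=-
Op 4: best P0=NH0 P1=- P2=NH0
Op 5: best P0=NH0 P1=- P2=NH0
Op 6: best P0=NH0 P1=- P2=NH0
Op 7: best P0=NH0 P1=NH1 P2=NH0
Op 8: best P0=NH0 P1=NH1 P2=NH0
Op 9: best P0=NH0 P1=NH1 P2=NH0
Op 10: best P0=NH0 P1=NH1 P2=NH0
Op 11: best P0=NH0 P1=NH1 P2=NH1
Op 12: best P0=NH0 P1=NH1 P2=NH1

Answer: P0:NH0 P1:NH1 P2:NH1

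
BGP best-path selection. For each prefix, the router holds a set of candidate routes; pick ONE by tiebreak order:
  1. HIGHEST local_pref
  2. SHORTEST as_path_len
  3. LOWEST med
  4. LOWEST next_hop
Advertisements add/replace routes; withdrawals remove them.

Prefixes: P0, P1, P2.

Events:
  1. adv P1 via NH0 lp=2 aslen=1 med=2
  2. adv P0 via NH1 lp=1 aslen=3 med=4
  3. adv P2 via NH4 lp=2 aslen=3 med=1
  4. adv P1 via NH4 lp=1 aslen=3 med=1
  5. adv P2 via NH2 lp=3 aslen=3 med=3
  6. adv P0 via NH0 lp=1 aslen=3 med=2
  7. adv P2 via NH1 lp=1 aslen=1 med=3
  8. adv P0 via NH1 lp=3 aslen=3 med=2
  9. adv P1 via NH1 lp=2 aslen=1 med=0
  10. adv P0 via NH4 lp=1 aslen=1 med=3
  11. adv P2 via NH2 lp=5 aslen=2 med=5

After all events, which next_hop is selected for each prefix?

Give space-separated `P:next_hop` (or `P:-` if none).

Answer: P0:NH1 P1:NH1 P2:NH2

Derivation:
Op 1: best P0=- P1=NH0 P2=-
Op 2: best P0=NH1 P1=NH0 P2=-
Op 3: best P0=NH1 P1=NH0 P2=NH4
Op 4: best P0=NH1 P1=NH0 P2=NH4
Op 5: best P0=NH1 P1=NH0 P2=NH2
Op 6: best P0=NH0 P1=NH0 P2=NH2
Op 7: best P0=NH0 P1=NH0 P2=NH2
Op 8: best P0=NH1 P1=NH0 P2=NH2
Op 9: best P0=NH1 P1=NH1 P2=NH2
Op 10: best P0=NH1 P1=NH1 P2=NH2
Op 11: best P0=NH1 P1=NH1 P2=NH2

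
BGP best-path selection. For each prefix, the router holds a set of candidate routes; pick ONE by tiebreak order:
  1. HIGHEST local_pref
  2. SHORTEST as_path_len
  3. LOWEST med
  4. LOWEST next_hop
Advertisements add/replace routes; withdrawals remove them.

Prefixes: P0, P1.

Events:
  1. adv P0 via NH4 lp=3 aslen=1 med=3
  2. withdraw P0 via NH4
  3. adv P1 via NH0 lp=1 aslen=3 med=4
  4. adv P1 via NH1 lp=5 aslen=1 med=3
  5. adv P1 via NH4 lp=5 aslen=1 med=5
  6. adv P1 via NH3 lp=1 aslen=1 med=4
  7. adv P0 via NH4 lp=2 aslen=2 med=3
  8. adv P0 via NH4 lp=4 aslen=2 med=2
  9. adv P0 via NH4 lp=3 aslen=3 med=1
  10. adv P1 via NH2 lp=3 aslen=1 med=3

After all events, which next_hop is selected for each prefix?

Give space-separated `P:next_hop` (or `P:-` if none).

Answer: P0:NH4 P1:NH1

Derivation:
Op 1: best P0=NH4 P1=-
Op 2: best P0=- P1=-
Op 3: best P0=- P1=NH0
Op 4: best P0=- P1=NH1
Op 5: best P0=- P1=NH1
Op 6: best P0=- P1=NH1
Op 7: best P0=NH4 P1=NH1
Op 8: best P0=NH4 P1=NH1
Op 9: best P0=NH4 P1=NH1
Op 10: best P0=NH4 P1=NH1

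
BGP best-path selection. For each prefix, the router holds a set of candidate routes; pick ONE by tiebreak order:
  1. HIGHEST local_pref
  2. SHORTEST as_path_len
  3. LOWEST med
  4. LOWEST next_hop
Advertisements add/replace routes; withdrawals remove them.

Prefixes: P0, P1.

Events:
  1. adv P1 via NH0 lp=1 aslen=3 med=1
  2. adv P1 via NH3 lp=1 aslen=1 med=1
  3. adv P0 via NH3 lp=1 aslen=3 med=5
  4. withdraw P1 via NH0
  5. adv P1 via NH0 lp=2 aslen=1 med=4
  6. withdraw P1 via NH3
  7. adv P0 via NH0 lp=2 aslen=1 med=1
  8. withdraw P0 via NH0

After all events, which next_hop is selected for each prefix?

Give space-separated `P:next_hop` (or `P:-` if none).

Answer: P0:NH3 P1:NH0

Derivation:
Op 1: best P0=- P1=NH0
Op 2: best P0=- P1=NH3
Op 3: best P0=NH3 P1=NH3
Op 4: best P0=NH3 P1=NH3
Op 5: best P0=NH3 P1=NH0
Op 6: best P0=NH3 P1=NH0
Op 7: best P0=NH0 P1=NH0
Op 8: best P0=NH3 P1=NH0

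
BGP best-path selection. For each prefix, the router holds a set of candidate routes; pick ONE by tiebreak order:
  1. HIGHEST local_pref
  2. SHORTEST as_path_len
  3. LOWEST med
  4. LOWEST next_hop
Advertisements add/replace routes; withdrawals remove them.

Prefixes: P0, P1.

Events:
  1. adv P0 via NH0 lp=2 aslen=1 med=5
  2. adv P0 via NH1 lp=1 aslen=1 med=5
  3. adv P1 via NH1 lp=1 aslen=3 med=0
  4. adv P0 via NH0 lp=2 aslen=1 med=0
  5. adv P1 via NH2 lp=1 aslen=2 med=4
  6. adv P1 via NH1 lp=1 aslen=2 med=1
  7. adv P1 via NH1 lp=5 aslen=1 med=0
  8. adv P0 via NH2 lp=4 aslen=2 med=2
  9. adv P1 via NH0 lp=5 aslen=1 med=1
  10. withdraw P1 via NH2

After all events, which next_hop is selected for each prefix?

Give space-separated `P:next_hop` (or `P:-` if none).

Answer: P0:NH2 P1:NH1

Derivation:
Op 1: best P0=NH0 P1=-
Op 2: best P0=NH0 P1=-
Op 3: best P0=NH0 P1=NH1
Op 4: best P0=NH0 P1=NH1
Op 5: best P0=NH0 P1=NH2
Op 6: best P0=NH0 P1=NH1
Op 7: best P0=NH0 P1=NH1
Op 8: best P0=NH2 P1=NH1
Op 9: best P0=NH2 P1=NH1
Op 10: best P0=NH2 P1=NH1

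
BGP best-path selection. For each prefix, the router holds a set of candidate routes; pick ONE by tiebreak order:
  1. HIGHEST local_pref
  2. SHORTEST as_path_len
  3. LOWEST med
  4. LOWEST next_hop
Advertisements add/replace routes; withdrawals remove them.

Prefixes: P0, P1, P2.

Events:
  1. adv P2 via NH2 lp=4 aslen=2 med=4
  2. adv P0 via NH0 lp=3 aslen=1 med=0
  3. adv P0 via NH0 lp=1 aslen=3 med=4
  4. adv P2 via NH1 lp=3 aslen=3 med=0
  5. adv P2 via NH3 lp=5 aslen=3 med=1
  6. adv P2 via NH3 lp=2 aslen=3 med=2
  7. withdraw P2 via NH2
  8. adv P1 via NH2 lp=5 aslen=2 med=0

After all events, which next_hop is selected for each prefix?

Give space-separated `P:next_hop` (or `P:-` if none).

Op 1: best P0=- P1=- P2=NH2
Op 2: best P0=NH0 P1=- P2=NH2
Op 3: best P0=NH0 P1=- P2=NH2
Op 4: best P0=NH0 P1=- P2=NH2
Op 5: best P0=NH0 P1=- P2=NH3
Op 6: best P0=NH0 P1=- P2=NH2
Op 7: best P0=NH0 P1=- P2=NH1
Op 8: best P0=NH0 P1=NH2 P2=NH1

Answer: P0:NH0 P1:NH2 P2:NH1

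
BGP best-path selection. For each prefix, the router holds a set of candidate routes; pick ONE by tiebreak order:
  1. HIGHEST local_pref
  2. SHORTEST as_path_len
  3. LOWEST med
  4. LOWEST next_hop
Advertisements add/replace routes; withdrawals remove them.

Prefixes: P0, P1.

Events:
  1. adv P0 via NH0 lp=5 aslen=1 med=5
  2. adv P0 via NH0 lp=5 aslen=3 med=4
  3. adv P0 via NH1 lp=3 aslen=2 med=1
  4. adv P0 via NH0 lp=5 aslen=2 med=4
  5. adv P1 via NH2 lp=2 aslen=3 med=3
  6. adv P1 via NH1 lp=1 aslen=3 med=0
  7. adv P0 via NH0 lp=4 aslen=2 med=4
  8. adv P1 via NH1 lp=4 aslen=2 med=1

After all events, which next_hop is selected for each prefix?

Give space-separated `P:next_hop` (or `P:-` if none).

Op 1: best P0=NH0 P1=-
Op 2: best P0=NH0 P1=-
Op 3: best P0=NH0 P1=-
Op 4: best P0=NH0 P1=-
Op 5: best P0=NH0 P1=NH2
Op 6: best P0=NH0 P1=NH2
Op 7: best P0=NH0 P1=NH2
Op 8: best P0=NH0 P1=NH1

Answer: P0:NH0 P1:NH1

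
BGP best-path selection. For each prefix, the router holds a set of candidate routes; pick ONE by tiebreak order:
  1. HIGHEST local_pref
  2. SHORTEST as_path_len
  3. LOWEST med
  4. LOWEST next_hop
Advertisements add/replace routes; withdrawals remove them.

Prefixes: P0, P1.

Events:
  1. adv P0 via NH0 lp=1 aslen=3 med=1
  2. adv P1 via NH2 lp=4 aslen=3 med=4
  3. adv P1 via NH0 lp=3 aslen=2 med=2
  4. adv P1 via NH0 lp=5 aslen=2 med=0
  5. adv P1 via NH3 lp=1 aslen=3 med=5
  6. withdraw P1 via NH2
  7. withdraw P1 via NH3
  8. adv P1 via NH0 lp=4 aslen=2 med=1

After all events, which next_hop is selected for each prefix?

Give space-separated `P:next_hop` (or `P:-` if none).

Op 1: best P0=NH0 P1=-
Op 2: best P0=NH0 P1=NH2
Op 3: best P0=NH0 P1=NH2
Op 4: best P0=NH0 P1=NH0
Op 5: best P0=NH0 P1=NH0
Op 6: best P0=NH0 P1=NH0
Op 7: best P0=NH0 P1=NH0
Op 8: best P0=NH0 P1=NH0

Answer: P0:NH0 P1:NH0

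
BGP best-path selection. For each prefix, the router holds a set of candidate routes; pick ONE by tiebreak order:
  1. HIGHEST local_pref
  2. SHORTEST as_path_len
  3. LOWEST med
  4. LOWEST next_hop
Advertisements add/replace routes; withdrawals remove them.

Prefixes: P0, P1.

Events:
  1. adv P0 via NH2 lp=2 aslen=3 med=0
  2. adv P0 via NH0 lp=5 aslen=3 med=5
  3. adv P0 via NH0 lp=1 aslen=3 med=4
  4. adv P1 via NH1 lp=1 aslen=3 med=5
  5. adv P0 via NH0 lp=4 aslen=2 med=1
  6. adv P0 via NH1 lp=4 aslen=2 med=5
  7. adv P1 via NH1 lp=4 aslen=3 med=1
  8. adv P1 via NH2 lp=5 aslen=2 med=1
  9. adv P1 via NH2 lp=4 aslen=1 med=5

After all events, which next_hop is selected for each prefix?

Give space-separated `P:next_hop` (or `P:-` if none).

Op 1: best P0=NH2 P1=-
Op 2: best P0=NH0 P1=-
Op 3: best P0=NH2 P1=-
Op 4: best P0=NH2 P1=NH1
Op 5: best P0=NH0 P1=NH1
Op 6: best P0=NH0 P1=NH1
Op 7: best P0=NH0 P1=NH1
Op 8: best P0=NH0 P1=NH2
Op 9: best P0=NH0 P1=NH2

Answer: P0:NH0 P1:NH2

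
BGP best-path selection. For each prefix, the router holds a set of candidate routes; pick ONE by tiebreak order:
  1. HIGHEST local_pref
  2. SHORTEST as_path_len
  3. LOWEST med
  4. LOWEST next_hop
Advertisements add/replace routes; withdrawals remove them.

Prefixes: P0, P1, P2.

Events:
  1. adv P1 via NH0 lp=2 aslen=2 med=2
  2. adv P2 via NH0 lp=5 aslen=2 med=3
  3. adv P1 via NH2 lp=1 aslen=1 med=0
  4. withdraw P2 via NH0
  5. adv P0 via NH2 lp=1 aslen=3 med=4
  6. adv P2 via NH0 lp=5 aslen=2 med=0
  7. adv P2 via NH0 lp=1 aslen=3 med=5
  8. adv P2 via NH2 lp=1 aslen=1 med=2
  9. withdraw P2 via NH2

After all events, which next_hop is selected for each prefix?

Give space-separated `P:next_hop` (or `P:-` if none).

Answer: P0:NH2 P1:NH0 P2:NH0

Derivation:
Op 1: best P0=- P1=NH0 P2=-
Op 2: best P0=- P1=NH0 P2=NH0
Op 3: best P0=- P1=NH0 P2=NH0
Op 4: best P0=- P1=NH0 P2=-
Op 5: best P0=NH2 P1=NH0 P2=-
Op 6: best P0=NH2 P1=NH0 P2=NH0
Op 7: best P0=NH2 P1=NH0 P2=NH0
Op 8: best P0=NH2 P1=NH0 P2=NH2
Op 9: best P0=NH2 P1=NH0 P2=NH0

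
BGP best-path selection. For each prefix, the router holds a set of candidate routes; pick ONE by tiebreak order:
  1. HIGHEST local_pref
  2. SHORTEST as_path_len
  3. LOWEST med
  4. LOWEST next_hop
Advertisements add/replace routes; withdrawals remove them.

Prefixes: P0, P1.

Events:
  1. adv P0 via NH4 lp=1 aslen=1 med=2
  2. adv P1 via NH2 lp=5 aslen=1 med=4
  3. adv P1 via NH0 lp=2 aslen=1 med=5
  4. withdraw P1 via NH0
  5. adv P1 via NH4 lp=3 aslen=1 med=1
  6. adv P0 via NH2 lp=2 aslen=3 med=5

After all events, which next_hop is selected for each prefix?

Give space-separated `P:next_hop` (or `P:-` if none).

Answer: P0:NH2 P1:NH2

Derivation:
Op 1: best P0=NH4 P1=-
Op 2: best P0=NH4 P1=NH2
Op 3: best P0=NH4 P1=NH2
Op 4: best P0=NH4 P1=NH2
Op 5: best P0=NH4 P1=NH2
Op 6: best P0=NH2 P1=NH2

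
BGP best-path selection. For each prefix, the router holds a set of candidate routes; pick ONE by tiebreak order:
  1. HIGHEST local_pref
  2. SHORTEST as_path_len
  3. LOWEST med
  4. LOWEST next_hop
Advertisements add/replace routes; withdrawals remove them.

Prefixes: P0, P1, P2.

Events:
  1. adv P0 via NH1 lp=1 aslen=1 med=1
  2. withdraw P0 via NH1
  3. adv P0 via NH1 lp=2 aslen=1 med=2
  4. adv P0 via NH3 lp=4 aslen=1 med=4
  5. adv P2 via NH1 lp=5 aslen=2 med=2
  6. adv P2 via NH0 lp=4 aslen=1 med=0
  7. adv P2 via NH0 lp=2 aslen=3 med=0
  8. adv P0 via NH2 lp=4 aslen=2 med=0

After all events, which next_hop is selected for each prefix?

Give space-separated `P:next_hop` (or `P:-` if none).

Op 1: best P0=NH1 P1=- P2=-
Op 2: best P0=- P1=- P2=-
Op 3: best P0=NH1 P1=- P2=-
Op 4: best P0=NH3 P1=- P2=-
Op 5: best P0=NH3 P1=- P2=NH1
Op 6: best P0=NH3 P1=- P2=NH1
Op 7: best P0=NH3 P1=- P2=NH1
Op 8: best P0=NH3 P1=- P2=NH1

Answer: P0:NH3 P1:- P2:NH1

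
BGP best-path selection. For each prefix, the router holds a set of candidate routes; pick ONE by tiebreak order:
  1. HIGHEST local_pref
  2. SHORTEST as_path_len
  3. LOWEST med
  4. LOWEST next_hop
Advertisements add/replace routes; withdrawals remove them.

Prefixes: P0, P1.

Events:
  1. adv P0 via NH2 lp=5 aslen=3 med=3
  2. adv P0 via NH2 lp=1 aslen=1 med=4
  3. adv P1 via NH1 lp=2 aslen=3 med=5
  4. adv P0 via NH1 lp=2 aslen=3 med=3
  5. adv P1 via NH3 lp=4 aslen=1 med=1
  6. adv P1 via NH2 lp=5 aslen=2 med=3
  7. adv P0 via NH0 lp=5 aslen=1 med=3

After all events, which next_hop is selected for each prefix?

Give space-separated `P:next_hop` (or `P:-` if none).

Answer: P0:NH0 P1:NH2

Derivation:
Op 1: best P0=NH2 P1=-
Op 2: best P0=NH2 P1=-
Op 3: best P0=NH2 P1=NH1
Op 4: best P0=NH1 P1=NH1
Op 5: best P0=NH1 P1=NH3
Op 6: best P0=NH1 P1=NH2
Op 7: best P0=NH0 P1=NH2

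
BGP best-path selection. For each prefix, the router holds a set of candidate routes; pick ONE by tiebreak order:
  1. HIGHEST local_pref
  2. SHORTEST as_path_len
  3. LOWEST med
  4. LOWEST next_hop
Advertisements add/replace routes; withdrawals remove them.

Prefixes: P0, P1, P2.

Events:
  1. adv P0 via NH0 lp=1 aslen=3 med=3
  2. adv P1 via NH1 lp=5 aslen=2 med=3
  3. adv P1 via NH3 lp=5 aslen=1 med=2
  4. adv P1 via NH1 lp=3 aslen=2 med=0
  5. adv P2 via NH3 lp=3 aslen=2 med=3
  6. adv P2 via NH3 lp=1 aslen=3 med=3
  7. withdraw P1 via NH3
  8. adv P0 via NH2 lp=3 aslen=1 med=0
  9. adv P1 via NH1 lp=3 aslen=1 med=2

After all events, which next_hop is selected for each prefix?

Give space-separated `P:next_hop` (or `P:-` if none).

Answer: P0:NH2 P1:NH1 P2:NH3

Derivation:
Op 1: best P0=NH0 P1=- P2=-
Op 2: best P0=NH0 P1=NH1 P2=-
Op 3: best P0=NH0 P1=NH3 P2=-
Op 4: best P0=NH0 P1=NH3 P2=-
Op 5: best P0=NH0 P1=NH3 P2=NH3
Op 6: best P0=NH0 P1=NH3 P2=NH3
Op 7: best P0=NH0 P1=NH1 P2=NH3
Op 8: best P0=NH2 P1=NH1 P2=NH3
Op 9: best P0=NH2 P1=NH1 P2=NH3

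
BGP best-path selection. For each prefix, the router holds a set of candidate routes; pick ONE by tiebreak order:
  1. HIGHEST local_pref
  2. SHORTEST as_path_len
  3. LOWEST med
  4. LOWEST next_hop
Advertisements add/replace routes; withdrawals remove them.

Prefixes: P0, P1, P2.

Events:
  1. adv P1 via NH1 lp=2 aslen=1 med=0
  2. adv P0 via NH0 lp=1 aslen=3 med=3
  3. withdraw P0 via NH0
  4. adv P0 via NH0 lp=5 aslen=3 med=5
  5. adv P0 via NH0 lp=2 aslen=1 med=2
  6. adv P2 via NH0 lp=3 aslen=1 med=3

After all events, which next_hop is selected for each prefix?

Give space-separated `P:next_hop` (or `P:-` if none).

Answer: P0:NH0 P1:NH1 P2:NH0

Derivation:
Op 1: best P0=- P1=NH1 P2=-
Op 2: best P0=NH0 P1=NH1 P2=-
Op 3: best P0=- P1=NH1 P2=-
Op 4: best P0=NH0 P1=NH1 P2=-
Op 5: best P0=NH0 P1=NH1 P2=-
Op 6: best P0=NH0 P1=NH1 P2=NH0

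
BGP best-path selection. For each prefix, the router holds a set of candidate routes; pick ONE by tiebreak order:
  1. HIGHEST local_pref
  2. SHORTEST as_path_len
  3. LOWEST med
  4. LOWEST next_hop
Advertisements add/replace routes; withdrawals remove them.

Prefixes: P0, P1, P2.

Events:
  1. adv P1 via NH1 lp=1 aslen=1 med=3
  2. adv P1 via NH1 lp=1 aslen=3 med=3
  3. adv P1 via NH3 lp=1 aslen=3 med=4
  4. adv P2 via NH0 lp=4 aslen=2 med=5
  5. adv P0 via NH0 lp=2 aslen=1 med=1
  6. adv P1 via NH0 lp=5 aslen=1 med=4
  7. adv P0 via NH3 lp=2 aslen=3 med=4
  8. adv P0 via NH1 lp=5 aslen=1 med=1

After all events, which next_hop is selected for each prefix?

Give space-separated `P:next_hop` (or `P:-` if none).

Answer: P0:NH1 P1:NH0 P2:NH0

Derivation:
Op 1: best P0=- P1=NH1 P2=-
Op 2: best P0=- P1=NH1 P2=-
Op 3: best P0=- P1=NH1 P2=-
Op 4: best P0=- P1=NH1 P2=NH0
Op 5: best P0=NH0 P1=NH1 P2=NH0
Op 6: best P0=NH0 P1=NH0 P2=NH0
Op 7: best P0=NH0 P1=NH0 P2=NH0
Op 8: best P0=NH1 P1=NH0 P2=NH0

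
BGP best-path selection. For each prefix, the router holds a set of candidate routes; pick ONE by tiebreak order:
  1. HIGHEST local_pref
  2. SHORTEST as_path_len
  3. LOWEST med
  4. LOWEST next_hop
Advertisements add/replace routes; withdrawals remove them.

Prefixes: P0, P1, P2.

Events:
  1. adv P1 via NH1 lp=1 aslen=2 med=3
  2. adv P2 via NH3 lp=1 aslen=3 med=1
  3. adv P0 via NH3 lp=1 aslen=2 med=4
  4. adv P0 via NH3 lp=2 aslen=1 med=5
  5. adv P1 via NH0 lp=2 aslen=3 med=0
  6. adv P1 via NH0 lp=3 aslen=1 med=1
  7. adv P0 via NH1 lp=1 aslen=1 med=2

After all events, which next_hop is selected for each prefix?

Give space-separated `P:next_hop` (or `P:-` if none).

Op 1: best P0=- P1=NH1 P2=-
Op 2: best P0=- P1=NH1 P2=NH3
Op 3: best P0=NH3 P1=NH1 P2=NH3
Op 4: best P0=NH3 P1=NH1 P2=NH3
Op 5: best P0=NH3 P1=NH0 P2=NH3
Op 6: best P0=NH3 P1=NH0 P2=NH3
Op 7: best P0=NH3 P1=NH0 P2=NH3

Answer: P0:NH3 P1:NH0 P2:NH3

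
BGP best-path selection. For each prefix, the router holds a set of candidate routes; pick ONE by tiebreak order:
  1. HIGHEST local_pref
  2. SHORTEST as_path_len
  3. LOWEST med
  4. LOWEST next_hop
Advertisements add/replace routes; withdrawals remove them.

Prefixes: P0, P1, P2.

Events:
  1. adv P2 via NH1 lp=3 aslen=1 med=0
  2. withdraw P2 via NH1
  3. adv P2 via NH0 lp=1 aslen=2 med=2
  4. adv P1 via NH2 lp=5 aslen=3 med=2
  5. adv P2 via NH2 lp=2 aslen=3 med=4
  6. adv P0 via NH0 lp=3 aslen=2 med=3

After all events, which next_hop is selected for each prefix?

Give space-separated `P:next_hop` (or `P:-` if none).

Answer: P0:NH0 P1:NH2 P2:NH2

Derivation:
Op 1: best P0=- P1=- P2=NH1
Op 2: best P0=- P1=- P2=-
Op 3: best P0=- P1=- P2=NH0
Op 4: best P0=- P1=NH2 P2=NH0
Op 5: best P0=- P1=NH2 P2=NH2
Op 6: best P0=NH0 P1=NH2 P2=NH2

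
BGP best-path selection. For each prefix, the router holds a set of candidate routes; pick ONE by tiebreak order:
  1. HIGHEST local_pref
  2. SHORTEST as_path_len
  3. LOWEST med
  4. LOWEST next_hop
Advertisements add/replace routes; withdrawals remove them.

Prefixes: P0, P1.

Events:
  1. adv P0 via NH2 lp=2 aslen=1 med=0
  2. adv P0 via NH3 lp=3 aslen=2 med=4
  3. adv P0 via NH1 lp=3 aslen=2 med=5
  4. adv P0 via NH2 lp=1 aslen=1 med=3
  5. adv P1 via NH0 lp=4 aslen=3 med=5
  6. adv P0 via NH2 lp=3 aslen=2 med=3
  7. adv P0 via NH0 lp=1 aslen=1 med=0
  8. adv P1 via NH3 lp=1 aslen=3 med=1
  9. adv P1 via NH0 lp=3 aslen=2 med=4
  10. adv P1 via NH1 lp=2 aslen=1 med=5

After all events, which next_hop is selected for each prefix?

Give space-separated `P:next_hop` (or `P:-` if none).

Answer: P0:NH2 P1:NH0

Derivation:
Op 1: best P0=NH2 P1=-
Op 2: best P0=NH3 P1=-
Op 3: best P0=NH3 P1=-
Op 4: best P0=NH3 P1=-
Op 5: best P0=NH3 P1=NH0
Op 6: best P0=NH2 P1=NH0
Op 7: best P0=NH2 P1=NH0
Op 8: best P0=NH2 P1=NH0
Op 9: best P0=NH2 P1=NH0
Op 10: best P0=NH2 P1=NH0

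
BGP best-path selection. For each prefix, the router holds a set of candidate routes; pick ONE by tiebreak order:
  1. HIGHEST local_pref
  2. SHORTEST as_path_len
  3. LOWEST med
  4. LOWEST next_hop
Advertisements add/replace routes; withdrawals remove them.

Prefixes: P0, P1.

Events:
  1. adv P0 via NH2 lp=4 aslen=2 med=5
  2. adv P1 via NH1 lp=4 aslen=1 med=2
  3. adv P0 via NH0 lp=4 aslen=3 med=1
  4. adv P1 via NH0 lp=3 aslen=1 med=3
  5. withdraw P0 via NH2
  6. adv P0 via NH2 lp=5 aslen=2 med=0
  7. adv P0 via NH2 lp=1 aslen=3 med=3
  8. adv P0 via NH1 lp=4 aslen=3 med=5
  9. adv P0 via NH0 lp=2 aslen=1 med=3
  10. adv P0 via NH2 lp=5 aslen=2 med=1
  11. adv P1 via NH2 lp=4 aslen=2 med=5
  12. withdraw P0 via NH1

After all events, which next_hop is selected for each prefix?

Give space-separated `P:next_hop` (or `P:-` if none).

Answer: P0:NH2 P1:NH1

Derivation:
Op 1: best P0=NH2 P1=-
Op 2: best P0=NH2 P1=NH1
Op 3: best P0=NH2 P1=NH1
Op 4: best P0=NH2 P1=NH1
Op 5: best P0=NH0 P1=NH1
Op 6: best P0=NH2 P1=NH1
Op 7: best P0=NH0 P1=NH1
Op 8: best P0=NH0 P1=NH1
Op 9: best P0=NH1 P1=NH1
Op 10: best P0=NH2 P1=NH1
Op 11: best P0=NH2 P1=NH1
Op 12: best P0=NH2 P1=NH1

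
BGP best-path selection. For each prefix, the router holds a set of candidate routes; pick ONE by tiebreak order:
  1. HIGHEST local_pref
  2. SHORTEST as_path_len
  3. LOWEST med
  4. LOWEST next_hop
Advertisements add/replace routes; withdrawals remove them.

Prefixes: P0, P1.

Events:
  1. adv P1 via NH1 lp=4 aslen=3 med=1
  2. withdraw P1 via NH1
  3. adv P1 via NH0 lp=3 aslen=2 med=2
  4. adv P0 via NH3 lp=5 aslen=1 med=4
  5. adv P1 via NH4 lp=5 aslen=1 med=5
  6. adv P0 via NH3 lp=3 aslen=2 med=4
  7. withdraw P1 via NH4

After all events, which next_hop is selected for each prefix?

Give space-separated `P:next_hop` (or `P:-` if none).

Op 1: best P0=- P1=NH1
Op 2: best P0=- P1=-
Op 3: best P0=- P1=NH0
Op 4: best P0=NH3 P1=NH0
Op 5: best P0=NH3 P1=NH4
Op 6: best P0=NH3 P1=NH4
Op 7: best P0=NH3 P1=NH0

Answer: P0:NH3 P1:NH0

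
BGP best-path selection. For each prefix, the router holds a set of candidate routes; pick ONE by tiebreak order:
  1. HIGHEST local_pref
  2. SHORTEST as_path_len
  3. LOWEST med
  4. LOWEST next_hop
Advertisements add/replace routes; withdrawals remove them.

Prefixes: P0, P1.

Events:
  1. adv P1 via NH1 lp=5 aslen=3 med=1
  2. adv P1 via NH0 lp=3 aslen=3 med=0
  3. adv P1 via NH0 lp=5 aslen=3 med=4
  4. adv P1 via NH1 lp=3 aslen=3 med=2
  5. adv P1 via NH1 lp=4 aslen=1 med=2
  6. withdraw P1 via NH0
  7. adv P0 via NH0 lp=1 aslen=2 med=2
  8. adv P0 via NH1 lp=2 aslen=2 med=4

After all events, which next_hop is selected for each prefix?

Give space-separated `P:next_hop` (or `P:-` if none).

Op 1: best P0=- P1=NH1
Op 2: best P0=- P1=NH1
Op 3: best P0=- P1=NH1
Op 4: best P0=- P1=NH0
Op 5: best P0=- P1=NH0
Op 6: best P0=- P1=NH1
Op 7: best P0=NH0 P1=NH1
Op 8: best P0=NH1 P1=NH1

Answer: P0:NH1 P1:NH1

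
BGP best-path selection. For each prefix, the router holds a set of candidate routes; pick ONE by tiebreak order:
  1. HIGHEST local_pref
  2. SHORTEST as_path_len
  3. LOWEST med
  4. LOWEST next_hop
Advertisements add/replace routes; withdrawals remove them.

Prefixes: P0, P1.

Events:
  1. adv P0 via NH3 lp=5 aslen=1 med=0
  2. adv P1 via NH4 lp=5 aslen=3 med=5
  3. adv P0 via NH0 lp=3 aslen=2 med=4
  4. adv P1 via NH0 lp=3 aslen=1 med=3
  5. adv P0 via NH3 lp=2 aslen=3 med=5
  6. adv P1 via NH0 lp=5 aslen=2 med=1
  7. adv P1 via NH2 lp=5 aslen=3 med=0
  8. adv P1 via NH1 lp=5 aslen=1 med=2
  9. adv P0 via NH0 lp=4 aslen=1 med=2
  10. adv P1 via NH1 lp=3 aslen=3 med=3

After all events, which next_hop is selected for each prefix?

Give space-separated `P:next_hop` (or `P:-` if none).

Op 1: best P0=NH3 P1=-
Op 2: best P0=NH3 P1=NH4
Op 3: best P0=NH3 P1=NH4
Op 4: best P0=NH3 P1=NH4
Op 5: best P0=NH0 P1=NH4
Op 6: best P0=NH0 P1=NH0
Op 7: best P0=NH0 P1=NH0
Op 8: best P0=NH0 P1=NH1
Op 9: best P0=NH0 P1=NH1
Op 10: best P0=NH0 P1=NH0

Answer: P0:NH0 P1:NH0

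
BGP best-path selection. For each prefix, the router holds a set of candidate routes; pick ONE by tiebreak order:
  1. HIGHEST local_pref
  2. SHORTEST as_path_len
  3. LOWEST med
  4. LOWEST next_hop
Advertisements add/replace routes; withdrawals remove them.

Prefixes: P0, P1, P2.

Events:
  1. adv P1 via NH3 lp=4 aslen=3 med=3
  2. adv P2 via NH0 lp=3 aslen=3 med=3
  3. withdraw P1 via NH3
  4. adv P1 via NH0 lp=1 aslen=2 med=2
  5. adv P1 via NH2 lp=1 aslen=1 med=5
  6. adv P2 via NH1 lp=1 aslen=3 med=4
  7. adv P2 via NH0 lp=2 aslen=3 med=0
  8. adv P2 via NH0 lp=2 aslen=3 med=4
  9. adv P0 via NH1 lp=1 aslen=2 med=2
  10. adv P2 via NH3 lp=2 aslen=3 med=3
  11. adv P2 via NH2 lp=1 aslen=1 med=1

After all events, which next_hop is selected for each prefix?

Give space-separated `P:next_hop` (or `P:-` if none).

Answer: P0:NH1 P1:NH2 P2:NH3

Derivation:
Op 1: best P0=- P1=NH3 P2=-
Op 2: best P0=- P1=NH3 P2=NH0
Op 3: best P0=- P1=- P2=NH0
Op 4: best P0=- P1=NH0 P2=NH0
Op 5: best P0=- P1=NH2 P2=NH0
Op 6: best P0=- P1=NH2 P2=NH0
Op 7: best P0=- P1=NH2 P2=NH0
Op 8: best P0=- P1=NH2 P2=NH0
Op 9: best P0=NH1 P1=NH2 P2=NH0
Op 10: best P0=NH1 P1=NH2 P2=NH3
Op 11: best P0=NH1 P1=NH2 P2=NH3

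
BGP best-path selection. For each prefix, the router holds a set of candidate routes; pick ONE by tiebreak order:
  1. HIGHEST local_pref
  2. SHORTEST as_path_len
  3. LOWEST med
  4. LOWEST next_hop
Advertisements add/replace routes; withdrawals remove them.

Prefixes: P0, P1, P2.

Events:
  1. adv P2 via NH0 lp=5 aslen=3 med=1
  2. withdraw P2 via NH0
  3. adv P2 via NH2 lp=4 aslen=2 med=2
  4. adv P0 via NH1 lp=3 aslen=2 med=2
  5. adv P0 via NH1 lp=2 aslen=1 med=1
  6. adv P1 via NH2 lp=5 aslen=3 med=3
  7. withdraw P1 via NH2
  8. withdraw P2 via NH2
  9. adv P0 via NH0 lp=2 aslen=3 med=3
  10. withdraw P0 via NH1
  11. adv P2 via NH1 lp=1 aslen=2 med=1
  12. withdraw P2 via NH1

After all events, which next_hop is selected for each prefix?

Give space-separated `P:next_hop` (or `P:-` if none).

Answer: P0:NH0 P1:- P2:-

Derivation:
Op 1: best P0=- P1=- P2=NH0
Op 2: best P0=- P1=- P2=-
Op 3: best P0=- P1=- P2=NH2
Op 4: best P0=NH1 P1=- P2=NH2
Op 5: best P0=NH1 P1=- P2=NH2
Op 6: best P0=NH1 P1=NH2 P2=NH2
Op 7: best P0=NH1 P1=- P2=NH2
Op 8: best P0=NH1 P1=- P2=-
Op 9: best P0=NH1 P1=- P2=-
Op 10: best P0=NH0 P1=- P2=-
Op 11: best P0=NH0 P1=- P2=NH1
Op 12: best P0=NH0 P1=- P2=-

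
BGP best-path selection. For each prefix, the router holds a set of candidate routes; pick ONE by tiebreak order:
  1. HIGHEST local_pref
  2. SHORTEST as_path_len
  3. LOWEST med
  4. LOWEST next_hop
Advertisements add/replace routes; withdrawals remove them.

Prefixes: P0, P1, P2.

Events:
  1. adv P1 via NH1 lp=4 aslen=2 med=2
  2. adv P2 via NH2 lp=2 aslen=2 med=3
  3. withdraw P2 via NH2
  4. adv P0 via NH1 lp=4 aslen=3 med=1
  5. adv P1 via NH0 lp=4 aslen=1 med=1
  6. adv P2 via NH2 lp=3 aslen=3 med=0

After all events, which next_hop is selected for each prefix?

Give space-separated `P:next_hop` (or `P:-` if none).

Answer: P0:NH1 P1:NH0 P2:NH2

Derivation:
Op 1: best P0=- P1=NH1 P2=-
Op 2: best P0=- P1=NH1 P2=NH2
Op 3: best P0=- P1=NH1 P2=-
Op 4: best P0=NH1 P1=NH1 P2=-
Op 5: best P0=NH1 P1=NH0 P2=-
Op 6: best P0=NH1 P1=NH0 P2=NH2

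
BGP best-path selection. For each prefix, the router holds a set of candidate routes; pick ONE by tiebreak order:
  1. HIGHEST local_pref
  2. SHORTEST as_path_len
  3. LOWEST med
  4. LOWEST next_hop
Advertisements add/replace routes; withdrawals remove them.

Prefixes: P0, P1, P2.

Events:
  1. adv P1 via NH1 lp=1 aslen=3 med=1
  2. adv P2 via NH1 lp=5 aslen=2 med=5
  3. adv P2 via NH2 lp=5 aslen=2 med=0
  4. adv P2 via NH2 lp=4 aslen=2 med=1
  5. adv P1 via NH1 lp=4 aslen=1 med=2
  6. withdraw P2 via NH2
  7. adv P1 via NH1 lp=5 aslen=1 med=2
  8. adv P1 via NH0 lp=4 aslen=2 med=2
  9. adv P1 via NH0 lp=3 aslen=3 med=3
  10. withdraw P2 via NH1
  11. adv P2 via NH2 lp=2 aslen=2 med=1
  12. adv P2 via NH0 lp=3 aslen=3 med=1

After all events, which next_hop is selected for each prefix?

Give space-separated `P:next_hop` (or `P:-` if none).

Answer: P0:- P1:NH1 P2:NH0

Derivation:
Op 1: best P0=- P1=NH1 P2=-
Op 2: best P0=- P1=NH1 P2=NH1
Op 3: best P0=- P1=NH1 P2=NH2
Op 4: best P0=- P1=NH1 P2=NH1
Op 5: best P0=- P1=NH1 P2=NH1
Op 6: best P0=- P1=NH1 P2=NH1
Op 7: best P0=- P1=NH1 P2=NH1
Op 8: best P0=- P1=NH1 P2=NH1
Op 9: best P0=- P1=NH1 P2=NH1
Op 10: best P0=- P1=NH1 P2=-
Op 11: best P0=- P1=NH1 P2=NH2
Op 12: best P0=- P1=NH1 P2=NH0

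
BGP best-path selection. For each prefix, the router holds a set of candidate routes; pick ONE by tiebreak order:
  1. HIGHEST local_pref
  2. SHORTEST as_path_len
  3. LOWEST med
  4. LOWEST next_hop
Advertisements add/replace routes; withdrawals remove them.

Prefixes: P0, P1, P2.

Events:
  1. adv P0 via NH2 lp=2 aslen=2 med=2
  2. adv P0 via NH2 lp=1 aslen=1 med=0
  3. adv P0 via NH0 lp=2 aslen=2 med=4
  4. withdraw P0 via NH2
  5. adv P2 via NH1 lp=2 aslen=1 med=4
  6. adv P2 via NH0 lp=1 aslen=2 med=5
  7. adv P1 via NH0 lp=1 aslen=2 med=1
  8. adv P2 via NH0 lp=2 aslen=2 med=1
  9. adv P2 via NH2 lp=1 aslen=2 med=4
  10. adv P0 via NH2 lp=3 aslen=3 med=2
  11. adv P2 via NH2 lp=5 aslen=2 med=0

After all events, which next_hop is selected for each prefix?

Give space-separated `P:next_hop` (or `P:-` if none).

Op 1: best P0=NH2 P1=- P2=-
Op 2: best P0=NH2 P1=- P2=-
Op 3: best P0=NH0 P1=- P2=-
Op 4: best P0=NH0 P1=- P2=-
Op 5: best P0=NH0 P1=- P2=NH1
Op 6: best P0=NH0 P1=- P2=NH1
Op 7: best P0=NH0 P1=NH0 P2=NH1
Op 8: best P0=NH0 P1=NH0 P2=NH1
Op 9: best P0=NH0 P1=NH0 P2=NH1
Op 10: best P0=NH2 P1=NH0 P2=NH1
Op 11: best P0=NH2 P1=NH0 P2=NH2

Answer: P0:NH2 P1:NH0 P2:NH2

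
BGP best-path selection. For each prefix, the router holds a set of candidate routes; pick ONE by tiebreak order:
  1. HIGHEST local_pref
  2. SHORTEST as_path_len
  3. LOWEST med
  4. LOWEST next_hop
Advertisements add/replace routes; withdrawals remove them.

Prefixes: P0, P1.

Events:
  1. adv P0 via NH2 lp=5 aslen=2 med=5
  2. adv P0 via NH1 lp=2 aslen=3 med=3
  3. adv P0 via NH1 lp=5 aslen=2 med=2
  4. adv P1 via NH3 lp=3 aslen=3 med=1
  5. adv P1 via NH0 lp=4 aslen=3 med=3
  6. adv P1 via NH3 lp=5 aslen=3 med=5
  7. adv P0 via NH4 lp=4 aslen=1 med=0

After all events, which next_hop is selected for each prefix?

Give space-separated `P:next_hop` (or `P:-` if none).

Answer: P0:NH1 P1:NH3

Derivation:
Op 1: best P0=NH2 P1=-
Op 2: best P0=NH2 P1=-
Op 3: best P0=NH1 P1=-
Op 4: best P0=NH1 P1=NH3
Op 5: best P0=NH1 P1=NH0
Op 6: best P0=NH1 P1=NH3
Op 7: best P0=NH1 P1=NH3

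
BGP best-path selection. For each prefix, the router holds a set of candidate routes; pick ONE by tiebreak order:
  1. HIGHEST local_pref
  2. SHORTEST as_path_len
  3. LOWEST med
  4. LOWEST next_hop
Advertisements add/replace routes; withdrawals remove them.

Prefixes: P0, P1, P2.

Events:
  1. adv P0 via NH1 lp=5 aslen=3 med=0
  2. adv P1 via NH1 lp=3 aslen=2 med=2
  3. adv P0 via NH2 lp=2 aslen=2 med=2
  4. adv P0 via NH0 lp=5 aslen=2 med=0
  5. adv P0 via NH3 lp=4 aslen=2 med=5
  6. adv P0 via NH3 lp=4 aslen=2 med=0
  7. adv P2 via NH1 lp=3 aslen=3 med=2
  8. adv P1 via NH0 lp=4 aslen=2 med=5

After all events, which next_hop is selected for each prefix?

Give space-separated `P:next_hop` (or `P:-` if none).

Answer: P0:NH0 P1:NH0 P2:NH1

Derivation:
Op 1: best P0=NH1 P1=- P2=-
Op 2: best P0=NH1 P1=NH1 P2=-
Op 3: best P0=NH1 P1=NH1 P2=-
Op 4: best P0=NH0 P1=NH1 P2=-
Op 5: best P0=NH0 P1=NH1 P2=-
Op 6: best P0=NH0 P1=NH1 P2=-
Op 7: best P0=NH0 P1=NH1 P2=NH1
Op 8: best P0=NH0 P1=NH0 P2=NH1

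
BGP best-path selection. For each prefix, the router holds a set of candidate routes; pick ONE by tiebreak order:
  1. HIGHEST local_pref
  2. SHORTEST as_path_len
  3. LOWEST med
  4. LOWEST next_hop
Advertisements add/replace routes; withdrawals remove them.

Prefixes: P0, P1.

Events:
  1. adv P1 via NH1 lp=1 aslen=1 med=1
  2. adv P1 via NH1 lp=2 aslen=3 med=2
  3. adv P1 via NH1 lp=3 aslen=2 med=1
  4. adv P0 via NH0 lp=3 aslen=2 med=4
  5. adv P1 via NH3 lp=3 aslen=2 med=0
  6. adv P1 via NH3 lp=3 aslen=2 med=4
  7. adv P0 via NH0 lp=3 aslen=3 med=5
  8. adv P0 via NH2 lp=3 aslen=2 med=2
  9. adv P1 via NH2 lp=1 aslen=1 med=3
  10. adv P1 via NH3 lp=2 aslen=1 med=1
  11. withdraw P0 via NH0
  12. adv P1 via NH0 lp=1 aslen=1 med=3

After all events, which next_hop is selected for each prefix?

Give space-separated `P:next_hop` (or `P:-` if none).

Op 1: best P0=- P1=NH1
Op 2: best P0=- P1=NH1
Op 3: best P0=- P1=NH1
Op 4: best P0=NH0 P1=NH1
Op 5: best P0=NH0 P1=NH3
Op 6: best P0=NH0 P1=NH1
Op 7: best P0=NH0 P1=NH1
Op 8: best P0=NH2 P1=NH1
Op 9: best P0=NH2 P1=NH1
Op 10: best P0=NH2 P1=NH1
Op 11: best P0=NH2 P1=NH1
Op 12: best P0=NH2 P1=NH1

Answer: P0:NH2 P1:NH1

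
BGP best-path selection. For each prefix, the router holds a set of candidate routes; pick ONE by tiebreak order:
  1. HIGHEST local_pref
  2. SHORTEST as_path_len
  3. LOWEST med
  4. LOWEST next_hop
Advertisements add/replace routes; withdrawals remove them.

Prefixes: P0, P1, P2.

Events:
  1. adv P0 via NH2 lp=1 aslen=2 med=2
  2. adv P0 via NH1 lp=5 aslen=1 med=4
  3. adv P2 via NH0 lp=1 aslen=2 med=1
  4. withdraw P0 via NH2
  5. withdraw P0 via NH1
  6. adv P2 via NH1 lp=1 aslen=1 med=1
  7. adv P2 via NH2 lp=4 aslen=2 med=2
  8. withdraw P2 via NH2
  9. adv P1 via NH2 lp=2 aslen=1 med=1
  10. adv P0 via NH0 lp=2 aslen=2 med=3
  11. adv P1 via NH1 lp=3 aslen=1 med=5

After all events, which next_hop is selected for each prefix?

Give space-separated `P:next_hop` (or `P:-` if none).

Answer: P0:NH0 P1:NH1 P2:NH1

Derivation:
Op 1: best P0=NH2 P1=- P2=-
Op 2: best P0=NH1 P1=- P2=-
Op 3: best P0=NH1 P1=- P2=NH0
Op 4: best P0=NH1 P1=- P2=NH0
Op 5: best P0=- P1=- P2=NH0
Op 6: best P0=- P1=- P2=NH1
Op 7: best P0=- P1=- P2=NH2
Op 8: best P0=- P1=- P2=NH1
Op 9: best P0=- P1=NH2 P2=NH1
Op 10: best P0=NH0 P1=NH2 P2=NH1
Op 11: best P0=NH0 P1=NH1 P2=NH1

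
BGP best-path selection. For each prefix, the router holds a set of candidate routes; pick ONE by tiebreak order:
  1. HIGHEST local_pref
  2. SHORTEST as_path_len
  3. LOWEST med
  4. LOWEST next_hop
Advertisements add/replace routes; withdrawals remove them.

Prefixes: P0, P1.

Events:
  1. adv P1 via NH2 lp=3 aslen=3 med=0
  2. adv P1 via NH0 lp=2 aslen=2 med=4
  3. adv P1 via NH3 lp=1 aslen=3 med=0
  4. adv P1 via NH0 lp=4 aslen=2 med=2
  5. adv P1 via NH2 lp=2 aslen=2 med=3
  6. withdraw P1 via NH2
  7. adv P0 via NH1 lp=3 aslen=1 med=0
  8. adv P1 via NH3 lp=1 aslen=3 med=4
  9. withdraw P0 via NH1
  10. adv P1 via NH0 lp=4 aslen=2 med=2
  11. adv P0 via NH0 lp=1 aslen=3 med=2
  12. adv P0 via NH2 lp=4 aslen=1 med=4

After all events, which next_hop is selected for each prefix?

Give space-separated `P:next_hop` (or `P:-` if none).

Answer: P0:NH2 P1:NH0

Derivation:
Op 1: best P0=- P1=NH2
Op 2: best P0=- P1=NH2
Op 3: best P0=- P1=NH2
Op 4: best P0=- P1=NH0
Op 5: best P0=- P1=NH0
Op 6: best P0=- P1=NH0
Op 7: best P0=NH1 P1=NH0
Op 8: best P0=NH1 P1=NH0
Op 9: best P0=- P1=NH0
Op 10: best P0=- P1=NH0
Op 11: best P0=NH0 P1=NH0
Op 12: best P0=NH2 P1=NH0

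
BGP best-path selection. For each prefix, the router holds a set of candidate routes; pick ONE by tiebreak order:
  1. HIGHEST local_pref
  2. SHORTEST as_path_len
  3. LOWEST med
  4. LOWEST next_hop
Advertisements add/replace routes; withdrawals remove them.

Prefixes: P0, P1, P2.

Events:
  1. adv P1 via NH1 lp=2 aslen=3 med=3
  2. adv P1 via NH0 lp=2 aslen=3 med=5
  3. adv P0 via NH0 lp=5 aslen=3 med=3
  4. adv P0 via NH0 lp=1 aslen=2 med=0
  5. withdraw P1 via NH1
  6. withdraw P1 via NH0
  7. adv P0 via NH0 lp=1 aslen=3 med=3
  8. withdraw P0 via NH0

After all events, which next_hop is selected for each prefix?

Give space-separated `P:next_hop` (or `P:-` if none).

Op 1: best P0=- P1=NH1 P2=-
Op 2: best P0=- P1=NH1 P2=-
Op 3: best P0=NH0 P1=NH1 P2=-
Op 4: best P0=NH0 P1=NH1 P2=-
Op 5: best P0=NH0 P1=NH0 P2=-
Op 6: best P0=NH0 P1=- P2=-
Op 7: best P0=NH0 P1=- P2=-
Op 8: best P0=- P1=- P2=-

Answer: P0:- P1:- P2:-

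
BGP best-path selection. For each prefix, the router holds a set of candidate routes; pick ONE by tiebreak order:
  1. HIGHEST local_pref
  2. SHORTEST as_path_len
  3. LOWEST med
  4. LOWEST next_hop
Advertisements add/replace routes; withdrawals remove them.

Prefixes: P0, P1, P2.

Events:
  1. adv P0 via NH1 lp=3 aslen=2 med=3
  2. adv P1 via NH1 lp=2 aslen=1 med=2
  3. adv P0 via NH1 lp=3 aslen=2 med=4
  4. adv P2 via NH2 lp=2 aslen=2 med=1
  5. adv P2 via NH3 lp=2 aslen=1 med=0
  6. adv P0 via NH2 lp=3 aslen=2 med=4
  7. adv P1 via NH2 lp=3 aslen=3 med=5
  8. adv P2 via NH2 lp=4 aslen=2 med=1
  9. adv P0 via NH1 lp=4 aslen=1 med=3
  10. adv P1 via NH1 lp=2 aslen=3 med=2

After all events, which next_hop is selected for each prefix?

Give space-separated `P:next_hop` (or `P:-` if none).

Op 1: best P0=NH1 P1=- P2=-
Op 2: best P0=NH1 P1=NH1 P2=-
Op 3: best P0=NH1 P1=NH1 P2=-
Op 4: best P0=NH1 P1=NH1 P2=NH2
Op 5: best P0=NH1 P1=NH1 P2=NH3
Op 6: best P0=NH1 P1=NH1 P2=NH3
Op 7: best P0=NH1 P1=NH2 P2=NH3
Op 8: best P0=NH1 P1=NH2 P2=NH2
Op 9: best P0=NH1 P1=NH2 P2=NH2
Op 10: best P0=NH1 P1=NH2 P2=NH2

Answer: P0:NH1 P1:NH2 P2:NH2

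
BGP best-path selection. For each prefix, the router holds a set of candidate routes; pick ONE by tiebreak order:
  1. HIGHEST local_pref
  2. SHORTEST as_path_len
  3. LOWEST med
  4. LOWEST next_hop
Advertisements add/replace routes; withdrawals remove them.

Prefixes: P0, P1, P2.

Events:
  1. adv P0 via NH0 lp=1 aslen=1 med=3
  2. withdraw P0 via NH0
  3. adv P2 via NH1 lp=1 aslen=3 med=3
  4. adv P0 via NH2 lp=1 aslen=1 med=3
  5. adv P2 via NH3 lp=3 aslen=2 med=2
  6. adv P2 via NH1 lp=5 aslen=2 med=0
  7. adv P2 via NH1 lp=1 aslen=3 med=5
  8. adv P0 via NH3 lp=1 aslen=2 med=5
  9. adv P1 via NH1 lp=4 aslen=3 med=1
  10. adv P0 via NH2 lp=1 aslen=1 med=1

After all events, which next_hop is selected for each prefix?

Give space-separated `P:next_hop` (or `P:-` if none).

Answer: P0:NH2 P1:NH1 P2:NH3

Derivation:
Op 1: best P0=NH0 P1=- P2=-
Op 2: best P0=- P1=- P2=-
Op 3: best P0=- P1=- P2=NH1
Op 4: best P0=NH2 P1=- P2=NH1
Op 5: best P0=NH2 P1=- P2=NH3
Op 6: best P0=NH2 P1=- P2=NH1
Op 7: best P0=NH2 P1=- P2=NH3
Op 8: best P0=NH2 P1=- P2=NH3
Op 9: best P0=NH2 P1=NH1 P2=NH3
Op 10: best P0=NH2 P1=NH1 P2=NH3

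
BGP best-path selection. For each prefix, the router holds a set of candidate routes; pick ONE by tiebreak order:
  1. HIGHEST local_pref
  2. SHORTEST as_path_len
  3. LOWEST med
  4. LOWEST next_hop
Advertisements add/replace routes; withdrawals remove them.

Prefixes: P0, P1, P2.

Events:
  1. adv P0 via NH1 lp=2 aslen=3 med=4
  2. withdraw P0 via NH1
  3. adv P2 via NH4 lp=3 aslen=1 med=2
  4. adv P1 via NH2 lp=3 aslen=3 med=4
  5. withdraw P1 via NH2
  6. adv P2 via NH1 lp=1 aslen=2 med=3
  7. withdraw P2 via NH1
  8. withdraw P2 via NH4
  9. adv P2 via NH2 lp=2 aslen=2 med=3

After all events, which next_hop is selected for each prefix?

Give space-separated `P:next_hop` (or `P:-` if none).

Op 1: best P0=NH1 P1=- P2=-
Op 2: best P0=- P1=- P2=-
Op 3: best P0=- P1=- P2=NH4
Op 4: best P0=- P1=NH2 P2=NH4
Op 5: best P0=- P1=- P2=NH4
Op 6: best P0=- P1=- P2=NH4
Op 7: best P0=- P1=- P2=NH4
Op 8: best P0=- P1=- P2=-
Op 9: best P0=- P1=- P2=NH2

Answer: P0:- P1:- P2:NH2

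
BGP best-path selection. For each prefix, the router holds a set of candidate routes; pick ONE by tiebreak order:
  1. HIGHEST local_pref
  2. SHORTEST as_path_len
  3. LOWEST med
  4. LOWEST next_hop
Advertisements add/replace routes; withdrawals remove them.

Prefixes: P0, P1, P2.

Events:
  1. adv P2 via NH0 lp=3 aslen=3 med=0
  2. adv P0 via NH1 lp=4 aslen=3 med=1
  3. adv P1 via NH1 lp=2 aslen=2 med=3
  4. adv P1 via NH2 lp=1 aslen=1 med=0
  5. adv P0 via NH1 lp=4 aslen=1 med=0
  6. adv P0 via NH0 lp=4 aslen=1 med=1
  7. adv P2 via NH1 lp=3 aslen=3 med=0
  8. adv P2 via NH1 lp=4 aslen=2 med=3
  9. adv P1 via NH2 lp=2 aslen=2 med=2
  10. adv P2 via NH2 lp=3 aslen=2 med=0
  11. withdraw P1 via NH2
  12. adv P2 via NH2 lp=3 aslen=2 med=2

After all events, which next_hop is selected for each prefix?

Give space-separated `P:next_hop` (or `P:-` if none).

Answer: P0:NH1 P1:NH1 P2:NH1

Derivation:
Op 1: best P0=- P1=- P2=NH0
Op 2: best P0=NH1 P1=- P2=NH0
Op 3: best P0=NH1 P1=NH1 P2=NH0
Op 4: best P0=NH1 P1=NH1 P2=NH0
Op 5: best P0=NH1 P1=NH1 P2=NH0
Op 6: best P0=NH1 P1=NH1 P2=NH0
Op 7: best P0=NH1 P1=NH1 P2=NH0
Op 8: best P0=NH1 P1=NH1 P2=NH1
Op 9: best P0=NH1 P1=NH2 P2=NH1
Op 10: best P0=NH1 P1=NH2 P2=NH1
Op 11: best P0=NH1 P1=NH1 P2=NH1
Op 12: best P0=NH1 P1=NH1 P2=NH1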